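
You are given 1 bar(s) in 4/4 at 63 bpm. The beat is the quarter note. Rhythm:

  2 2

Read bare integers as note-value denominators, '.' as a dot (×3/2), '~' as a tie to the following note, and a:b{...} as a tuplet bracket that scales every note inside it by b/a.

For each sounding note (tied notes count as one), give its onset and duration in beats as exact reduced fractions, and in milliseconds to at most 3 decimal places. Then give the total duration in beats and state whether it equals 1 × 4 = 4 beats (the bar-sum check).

1) 0.0ms=0b +1904.762ms=2b
2) 1904.762ms=2b +1904.762ms=2b
Σ=4b of 4 (63bpm 4/4) — PASS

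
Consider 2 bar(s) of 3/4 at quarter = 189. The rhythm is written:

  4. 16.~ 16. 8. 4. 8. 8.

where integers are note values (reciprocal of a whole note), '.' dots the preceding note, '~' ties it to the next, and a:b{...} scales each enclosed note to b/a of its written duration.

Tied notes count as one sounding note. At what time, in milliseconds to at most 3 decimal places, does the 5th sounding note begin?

note 5 onset = 9/2b = 1428.571ms

1. 0.0ms @ 0 + 476.19ms (3/2)
2. 476.19ms @ 3/2 + 238.095ms (3/4)
3. 714.286ms @ 9/4 + 238.095ms (3/4)
4. 952.381ms @ 3 + 476.19ms (3/2)
5. 1428.571ms @ 9/2 + 238.095ms (3/4)
6. 1666.667ms @ 21/4 + 238.095ms (3/4)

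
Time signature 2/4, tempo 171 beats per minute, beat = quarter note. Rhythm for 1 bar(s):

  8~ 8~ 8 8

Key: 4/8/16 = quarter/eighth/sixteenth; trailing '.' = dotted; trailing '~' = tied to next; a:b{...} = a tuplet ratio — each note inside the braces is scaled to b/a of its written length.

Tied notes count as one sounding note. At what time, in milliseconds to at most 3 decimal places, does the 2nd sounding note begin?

1. 0.0ms @ 0 + 526.316ms (3/2)
2. 526.316ms @ 3/2 + 175.439ms (1/2)

note 2 onset = 3/2b = 526.316ms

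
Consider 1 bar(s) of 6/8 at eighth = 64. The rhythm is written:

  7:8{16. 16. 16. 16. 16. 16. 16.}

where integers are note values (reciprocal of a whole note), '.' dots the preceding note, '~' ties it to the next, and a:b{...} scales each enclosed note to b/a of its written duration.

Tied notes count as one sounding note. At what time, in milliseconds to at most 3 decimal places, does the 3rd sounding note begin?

note 3 onset = 12/7b = 1607.143ms

1. 0.0ms @ 0 + 803.571ms (6/7)
2. 803.571ms @ 6/7 + 803.571ms (6/7)
3. 1607.143ms @ 12/7 + 803.571ms (6/7)
4. 2410.714ms @ 18/7 + 803.571ms (6/7)
5. 3214.286ms @ 24/7 + 803.571ms (6/7)
6. 4017.857ms @ 30/7 + 803.571ms (6/7)
7. 4821.429ms @ 36/7 + 803.571ms (6/7)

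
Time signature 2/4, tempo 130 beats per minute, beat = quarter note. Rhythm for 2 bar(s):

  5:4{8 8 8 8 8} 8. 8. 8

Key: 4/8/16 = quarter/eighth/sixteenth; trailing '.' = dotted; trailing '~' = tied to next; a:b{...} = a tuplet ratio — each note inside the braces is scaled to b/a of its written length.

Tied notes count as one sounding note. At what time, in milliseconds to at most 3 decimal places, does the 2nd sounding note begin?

note 2 onset = 2/5b = 184.615ms

1. 0.0ms @ 0 + 184.615ms (2/5)
2. 184.615ms @ 2/5 + 184.615ms (2/5)
3. 369.231ms @ 4/5 + 184.615ms (2/5)
4. 553.846ms @ 6/5 + 184.615ms (2/5)
5. 738.462ms @ 8/5 + 184.615ms (2/5)
6. 923.077ms @ 2 + 346.154ms (3/4)
7. 1269.231ms @ 11/4 + 346.154ms (3/4)
8. 1615.385ms @ 7/2 + 230.769ms (1/2)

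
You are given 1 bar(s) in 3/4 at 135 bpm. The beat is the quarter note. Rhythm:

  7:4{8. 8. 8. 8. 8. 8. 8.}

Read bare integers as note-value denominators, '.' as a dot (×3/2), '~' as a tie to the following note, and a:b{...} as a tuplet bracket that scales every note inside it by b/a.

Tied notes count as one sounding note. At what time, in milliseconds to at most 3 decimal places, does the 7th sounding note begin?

note 7 onset = 18/7b = 1142.857ms

1. 0.0ms @ 0 + 190.476ms (3/7)
2. 190.476ms @ 3/7 + 190.476ms (3/7)
3. 380.952ms @ 6/7 + 190.476ms (3/7)
4. 571.429ms @ 9/7 + 190.476ms (3/7)
5. 761.905ms @ 12/7 + 190.476ms (3/7)
6. 952.381ms @ 15/7 + 190.476ms (3/7)
7. 1142.857ms @ 18/7 + 190.476ms (3/7)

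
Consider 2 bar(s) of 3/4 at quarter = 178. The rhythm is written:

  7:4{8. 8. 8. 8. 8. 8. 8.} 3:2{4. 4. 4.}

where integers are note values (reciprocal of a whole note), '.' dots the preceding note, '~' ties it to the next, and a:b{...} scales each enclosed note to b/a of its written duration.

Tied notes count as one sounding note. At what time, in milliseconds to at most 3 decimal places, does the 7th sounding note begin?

1. 0.0ms @ 0 + 144.462ms (3/7)
2. 144.462ms @ 3/7 + 144.462ms (3/7)
3. 288.925ms @ 6/7 + 144.462ms (3/7)
4. 433.387ms @ 9/7 + 144.462ms (3/7)
5. 577.849ms @ 12/7 + 144.462ms (3/7)
6. 722.311ms @ 15/7 + 144.462ms (3/7)
7. 866.774ms @ 18/7 + 144.462ms (3/7)
8. 1011.236ms @ 3 + 337.079ms (1)
9. 1348.315ms @ 4 + 337.079ms (1)
10. 1685.393ms @ 5 + 337.079ms (1)

note 7 onset = 18/7b = 866.774ms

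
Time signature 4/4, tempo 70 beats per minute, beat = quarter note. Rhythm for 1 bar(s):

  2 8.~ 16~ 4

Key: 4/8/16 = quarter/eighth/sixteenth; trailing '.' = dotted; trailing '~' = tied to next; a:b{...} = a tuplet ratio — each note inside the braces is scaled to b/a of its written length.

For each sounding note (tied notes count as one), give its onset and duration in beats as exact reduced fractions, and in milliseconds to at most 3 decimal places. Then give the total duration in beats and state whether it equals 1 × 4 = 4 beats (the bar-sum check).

1) 0.0ms=0b +1714.286ms=2b
2) 1714.286ms=2b +1714.286ms=2b
Σ=4b of 4 (70bpm 4/4) — PASS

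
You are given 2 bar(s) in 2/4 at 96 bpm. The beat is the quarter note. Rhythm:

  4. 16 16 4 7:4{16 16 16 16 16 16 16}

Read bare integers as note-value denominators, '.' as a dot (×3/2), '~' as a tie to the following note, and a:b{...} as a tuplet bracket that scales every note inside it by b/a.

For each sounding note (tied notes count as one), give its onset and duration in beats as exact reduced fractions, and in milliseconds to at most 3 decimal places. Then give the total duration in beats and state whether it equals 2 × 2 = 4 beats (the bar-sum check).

1) 0.0ms=0b +937.5ms=3/2b
2) 937.5ms=3/2b +156.25ms=1/4b
3) 1093.75ms=7/4b +156.25ms=1/4b
4) 1250.0ms=2b +625.0ms=1b
5) 1875.0ms=3b +89.286ms=1/7b
6) 1964.286ms=22/7b +89.286ms=1/7b
7) 2053.571ms=23/7b +89.286ms=1/7b
8) 2142.857ms=24/7b +89.286ms=1/7b
9) 2232.143ms=25/7b +89.286ms=1/7b
10) 2321.429ms=26/7b +89.286ms=1/7b
11) 2410.714ms=27/7b +89.286ms=1/7b
Σ=4b of 4 (96bpm 2/4) — PASS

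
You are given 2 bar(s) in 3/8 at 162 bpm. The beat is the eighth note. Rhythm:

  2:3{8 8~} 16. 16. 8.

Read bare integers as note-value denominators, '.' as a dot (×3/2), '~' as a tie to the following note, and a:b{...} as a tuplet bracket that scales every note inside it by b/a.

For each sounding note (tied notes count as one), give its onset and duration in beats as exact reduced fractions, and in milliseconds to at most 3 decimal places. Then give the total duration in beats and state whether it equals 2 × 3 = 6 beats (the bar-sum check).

1) 0.0ms=0b +555.556ms=3/2b
2) 555.556ms=3/2b +833.333ms=9/4b
3) 1388.889ms=15/4b +277.778ms=3/4b
4) 1666.667ms=9/2b +555.556ms=3/2b
Σ=6b of 6 (162bpm 3/8) — PASS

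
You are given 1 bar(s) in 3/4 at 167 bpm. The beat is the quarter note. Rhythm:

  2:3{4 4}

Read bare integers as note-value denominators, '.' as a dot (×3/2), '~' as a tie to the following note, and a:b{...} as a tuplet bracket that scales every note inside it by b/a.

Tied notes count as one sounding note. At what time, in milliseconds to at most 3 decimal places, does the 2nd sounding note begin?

1. 0.0ms @ 0 + 538.922ms (3/2)
2. 538.922ms @ 3/2 + 538.922ms (3/2)

note 2 onset = 3/2b = 538.922ms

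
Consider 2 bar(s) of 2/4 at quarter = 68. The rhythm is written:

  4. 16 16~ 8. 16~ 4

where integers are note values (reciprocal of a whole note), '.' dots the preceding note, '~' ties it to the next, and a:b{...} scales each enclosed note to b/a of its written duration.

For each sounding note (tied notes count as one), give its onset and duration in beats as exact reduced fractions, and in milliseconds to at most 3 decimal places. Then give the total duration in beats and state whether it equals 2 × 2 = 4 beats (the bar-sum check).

1) 0.0ms=0b +1323.529ms=3/2b
2) 1323.529ms=3/2b +220.588ms=1/4b
3) 1544.118ms=7/4b +882.353ms=1b
4) 2426.471ms=11/4b +1102.941ms=5/4b
Σ=4b of 4 (68bpm 2/4) — PASS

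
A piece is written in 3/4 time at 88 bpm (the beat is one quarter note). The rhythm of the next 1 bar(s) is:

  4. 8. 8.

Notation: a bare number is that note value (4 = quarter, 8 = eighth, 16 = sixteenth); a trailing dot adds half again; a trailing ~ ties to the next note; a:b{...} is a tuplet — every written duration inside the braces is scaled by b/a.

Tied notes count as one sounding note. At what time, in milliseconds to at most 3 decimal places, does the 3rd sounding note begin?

note 3 onset = 9/4b = 1534.091ms

1. 0.0ms @ 0 + 1022.727ms (3/2)
2. 1022.727ms @ 3/2 + 511.364ms (3/4)
3. 1534.091ms @ 9/4 + 511.364ms (3/4)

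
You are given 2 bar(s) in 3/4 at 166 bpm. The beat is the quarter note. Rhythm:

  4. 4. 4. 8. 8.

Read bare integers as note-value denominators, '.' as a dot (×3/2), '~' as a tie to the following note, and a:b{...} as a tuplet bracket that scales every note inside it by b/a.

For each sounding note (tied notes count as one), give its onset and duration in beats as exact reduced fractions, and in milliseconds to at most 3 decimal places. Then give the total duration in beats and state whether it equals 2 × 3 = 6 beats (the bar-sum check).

1) 0.0ms=0b +542.169ms=3/2b
2) 542.169ms=3/2b +542.169ms=3/2b
3) 1084.337ms=3b +542.169ms=3/2b
4) 1626.506ms=9/2b +271.084ms=3/4b
5) 1897.59ms=21/4b +271.084ms=3/4b
Σ=6b of 6 (166bpm 3/4) — PASS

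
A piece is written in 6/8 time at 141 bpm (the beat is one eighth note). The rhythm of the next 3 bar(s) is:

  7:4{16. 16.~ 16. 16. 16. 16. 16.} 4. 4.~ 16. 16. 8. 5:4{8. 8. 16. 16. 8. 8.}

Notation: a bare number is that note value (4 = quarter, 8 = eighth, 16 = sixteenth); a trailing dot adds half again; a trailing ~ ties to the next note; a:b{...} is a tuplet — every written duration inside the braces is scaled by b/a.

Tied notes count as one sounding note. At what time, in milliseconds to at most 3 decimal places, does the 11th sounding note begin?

note 11 onset = 12b = 5106.383ms

1. 0.0ms @ 0 + 182.371ms (3/7)
2. 182.371ms @ 3/7 + 364.742ms (6/7)
3. 547.112ms @ 9/7 + 182.371ms (3/7)
4. 729.483ms @ 12/7 + 182.371ms (3/7)
5. 911.854ms @ 15/7 + 182.371ms (3/7)
6. 1094.225ms @ 18/7 + 182.371ms (3/7)
7. 1276.596ms @ 3 + 1276.596ms (3)
8. 2553.191ms @ 6 + 1595.745ms (15/4)
9. 4148.936ms @ 39/4 + 319.149ms (3/4)
10. 4468.085ms @ 21/2 + 638.298ms (3/2)
11. 5106.383ms @ 12 + 510.638ms (6/5)
12. 5617.021ms @ 66/5 + 510.638ms (6/5)
13. 6127.66ms @ 72/5 + 255.319ms (3/5)
14. 6382.979ms @ 15 + 255.319ms (3/5)
15. 6638.298ms @ 78/5 + 510.638ms (6/5)
16. 7148.936ms @ 84/5 + 510.638ms (6/5)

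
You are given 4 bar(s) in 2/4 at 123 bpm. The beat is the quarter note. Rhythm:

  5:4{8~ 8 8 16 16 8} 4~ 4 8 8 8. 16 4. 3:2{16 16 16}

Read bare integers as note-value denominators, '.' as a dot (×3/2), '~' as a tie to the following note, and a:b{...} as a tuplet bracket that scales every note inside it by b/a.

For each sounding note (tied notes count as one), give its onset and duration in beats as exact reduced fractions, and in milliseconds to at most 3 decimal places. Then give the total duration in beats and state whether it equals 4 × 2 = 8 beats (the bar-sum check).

1) 0.0ms=0b +390.244ms=4/5b
2) 390.244ms=4/5b +195.122ms=2/5b
3) 585.366ms=6/5b +97.561ms=1/5b
4) 682.927ms=7/5b +97.561ms=1/5b
5) 780.488ms=8/5b +195.122ms=2/5b
6) 975.61ms=2b +975.61ms=2b
7) 1951.22ms=4b +243.902ms=1/2b
8) 2195.122ms=9/2b +243.902ms=1/2b
9) 2439.024ms=5b +365.854ms=3/4b
10) 2804.878ms=23/4b +121.951ms=1/4b
11) 2926.829ms=6b +731.707ms=3/2b
12) 3658.537ms=15/2b +81.301ms=1/6b
13) 3739.837ms=23/3b +81.301ms=1/6b
14) 3821.138ms=47/6b +81.301ms=1/6b
Σ=8b of 8 (123bpm 2/4) — PASS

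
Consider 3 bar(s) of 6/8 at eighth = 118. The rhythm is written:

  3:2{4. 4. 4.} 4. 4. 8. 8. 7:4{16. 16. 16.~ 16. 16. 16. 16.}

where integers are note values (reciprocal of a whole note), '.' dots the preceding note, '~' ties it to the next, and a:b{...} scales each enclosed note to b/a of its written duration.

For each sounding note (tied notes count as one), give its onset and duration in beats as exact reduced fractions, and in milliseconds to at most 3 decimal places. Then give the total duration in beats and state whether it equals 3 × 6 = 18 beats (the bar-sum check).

1) 0.0ms=0b +1016.949ms=2b
2) 1016.949ms=2b +1016.949ms=2b
3) 2033.898ms=4b +1016.949ms=2b
4) 3050.847ms=6b +1525.424ms=3b
5) 4576.271ms=9b +1525.424ms=3b
6) 6101.695ms=12b +762.712ms=3/2b
7) 6864.407ms=27/2b +762.712ms=3/2b
8) 7627.119ms=15b +217.918ms=3/7b
9) 7845.036ms=108/7b +217.918ms=3/7b
10) 8062.954ms=111/7b +435.835ms=6/7b
11) 8498.789ms=117/7b +217.918ms=3/7b
12) 8716.707ms=120/7b +217.918ms=3/7b
13) 8934.625ms=123/7b +217.918ms=3/7b
Σ=18b of 18 (118bpm 6/8) — PASS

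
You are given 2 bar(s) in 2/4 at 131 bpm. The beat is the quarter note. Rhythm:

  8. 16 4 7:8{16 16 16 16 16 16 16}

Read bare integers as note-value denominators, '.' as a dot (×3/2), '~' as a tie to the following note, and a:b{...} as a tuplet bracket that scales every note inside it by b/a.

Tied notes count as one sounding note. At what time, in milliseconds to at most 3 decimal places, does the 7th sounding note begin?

note 7 onset = 20/7b = 1308.615ms

1. 0.0ms @ 0 + 343.511ms (3/4)
2. 343.511ms @ 3/4 + 114.504ms (1/4)
3. 458.015ms @ 1 + 458.015ms (1)
4. 916.031ms @ 2 + 130.862ms (2/7)
5. 1046.892ms @ 16/7 + 130.862ms (2/7)
6. 1177.754ms @ 18/7 + 130.862ms (2/7)
7. 1308.615ms @ 20/7 + 130.862ms (2/7)
8. 1439.477ms @ 22/7 + 130.862ms (2/7)
9. 1570.338ms @ 24/7 + 130.862ms (2/7)
10. 1701.2ms @ 26/7 + 130.862ms (2/7)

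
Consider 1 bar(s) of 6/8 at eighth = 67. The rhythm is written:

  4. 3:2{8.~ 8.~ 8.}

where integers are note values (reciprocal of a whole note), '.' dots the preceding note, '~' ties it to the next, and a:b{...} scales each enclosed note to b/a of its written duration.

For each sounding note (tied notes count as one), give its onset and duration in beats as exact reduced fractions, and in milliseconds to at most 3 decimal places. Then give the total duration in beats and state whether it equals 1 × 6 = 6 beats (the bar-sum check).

1) 0.0ms=0b +2686.567ms=3b
2) 2686.567ms=3b +2686.567ms=3b
Σ=6b of 6 (67bpm 6/8) — PASS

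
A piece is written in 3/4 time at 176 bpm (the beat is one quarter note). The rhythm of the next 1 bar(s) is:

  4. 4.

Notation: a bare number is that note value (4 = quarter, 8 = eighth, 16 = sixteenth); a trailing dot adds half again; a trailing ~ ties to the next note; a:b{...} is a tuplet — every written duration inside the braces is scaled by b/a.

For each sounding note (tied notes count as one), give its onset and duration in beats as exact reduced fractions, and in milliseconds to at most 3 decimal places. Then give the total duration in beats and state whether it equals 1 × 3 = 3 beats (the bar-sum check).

1) 0.0ms=0b +511.364ms=3/2b
2) 511.364ms=3/2b +511.364ms=3/2b
Σ=3b of 3 (176bpm 3/4) — PASS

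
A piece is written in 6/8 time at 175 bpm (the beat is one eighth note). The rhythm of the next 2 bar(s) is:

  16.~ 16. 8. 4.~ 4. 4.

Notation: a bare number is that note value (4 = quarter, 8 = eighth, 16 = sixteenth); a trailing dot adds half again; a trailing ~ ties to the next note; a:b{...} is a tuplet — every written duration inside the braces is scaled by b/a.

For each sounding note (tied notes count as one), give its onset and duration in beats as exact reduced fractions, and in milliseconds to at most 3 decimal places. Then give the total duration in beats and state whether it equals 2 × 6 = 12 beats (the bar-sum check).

1) 0.0ms=0b +514.286ms=3/2b
2) 514.286ms=3/2b +514.286ms=3/2b
3) 1028.571ms=3b +2057.143ms=6b
4) 3085.714ms=9b +1028.571ms=3b
Σ=12b of 12 (175bpm 6/8) — PASS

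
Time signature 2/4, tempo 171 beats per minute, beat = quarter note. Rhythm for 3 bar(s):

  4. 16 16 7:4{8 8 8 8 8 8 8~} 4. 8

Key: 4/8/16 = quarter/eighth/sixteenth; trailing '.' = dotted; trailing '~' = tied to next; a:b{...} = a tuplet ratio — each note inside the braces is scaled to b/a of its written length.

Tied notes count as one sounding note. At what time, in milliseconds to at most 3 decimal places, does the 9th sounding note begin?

1. 0.0ms @ 0 + 526.316ms (3/2)
2. 526.316ms @ 3/2 + 87.719ms (1/4)
3. 614.035ms @ 7/4 + 87.719ms (1/4)
4. 701.754ms @ 2 + 100.251ms (2/7)
5. 802.005ms @ 16/7 + 100.251ms (2/7)
6. 902.256ms @ 18/7 + 100.251ms (2/7)
7. 1002.506ms @ 20/7 + 100.251ms (2/7)
8. 1102.757ms @ 22/7 + 100.251ms (2/7)
9. 1203.008ms @ 24/7 + 100.251ms (2/7)
10. 1303.258ms @ 26/7 + 626.566ms (25/14)
11. 1929.825ms @ 11/2 + 175.439ms (1/2)

note 9 onset = 24/7b = 1203.008ms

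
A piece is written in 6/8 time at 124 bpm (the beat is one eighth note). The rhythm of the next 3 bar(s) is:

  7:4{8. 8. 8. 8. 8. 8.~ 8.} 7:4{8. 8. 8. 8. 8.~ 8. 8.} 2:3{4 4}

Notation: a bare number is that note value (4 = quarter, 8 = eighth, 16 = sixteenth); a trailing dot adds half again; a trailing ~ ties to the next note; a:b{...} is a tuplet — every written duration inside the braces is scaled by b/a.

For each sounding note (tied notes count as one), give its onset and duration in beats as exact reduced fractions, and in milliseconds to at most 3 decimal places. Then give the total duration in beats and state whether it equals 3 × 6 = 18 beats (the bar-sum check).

1) 0.0ms=0b +414.747ms=6/7b
2) 414.747ms=6/7b +414.747ms=6/7b
3) 829.493ms=12/7b +414.747ms=6/7b
4) 1244.24ms=18/7b +414.747ms=6/7b
5) 1658.986ms=24/7b +414.747ms=6/7b
6) 2073.733ms=30/7b +829.493ms=12/7b
7) 2903.226ms=6b +414.747ms=6/7b
8) 3317.972ms=48/7b +414.747ms=6/7b
9) 3732.719ms=54/7b +414.747ms=6/7b
10) 4147.465ms=60/7b +414.747ms=6/7b
11) 4562.212ms=66/7b +829.493ms=12/7b
12) 5391.705ms=78/7b +414.747ms=6/7b
13) 5806.452ms=12b +1451.613ms=3b
14) 7258.065ms=15b +1451.613ms=3b
Σ=18b of 18 (124bpm 6/8) — PASS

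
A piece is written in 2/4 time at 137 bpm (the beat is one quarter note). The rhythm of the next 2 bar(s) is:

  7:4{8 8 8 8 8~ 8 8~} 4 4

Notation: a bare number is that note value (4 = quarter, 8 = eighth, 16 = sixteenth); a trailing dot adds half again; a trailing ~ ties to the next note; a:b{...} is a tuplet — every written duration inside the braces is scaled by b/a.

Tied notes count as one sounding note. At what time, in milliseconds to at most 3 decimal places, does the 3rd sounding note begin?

note 3 onset = 4/7b = 250.261ms

1. 0.0ms @ 0 + 125.13ms (2/7)
2. 125.13ms @ 2/7 + 125.13ms (2/7)
3. 250.261ms @ 4/7 + 125.13ms (2/7)
4. 375.391ms @ 6/7 + 125.13ms (2/7)
5. 500.521ms @ 8/7 + 250.261ms (4/7)
6. 750.782ms @ 12/7 + 563.087ms (9/7)
7. 1313.869ms @ 3 + 437.956ms (1)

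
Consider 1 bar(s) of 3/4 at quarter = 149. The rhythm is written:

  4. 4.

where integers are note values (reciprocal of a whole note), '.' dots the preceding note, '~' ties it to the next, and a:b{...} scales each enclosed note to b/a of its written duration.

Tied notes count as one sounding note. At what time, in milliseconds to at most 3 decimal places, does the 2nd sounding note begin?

note 2 onset = 3/2b = 604.027ms

1. 0.0ms @ 0 + 604.027ms (3/2)
2. 604.027ms @ 3/2 + 604.027ms (3/2)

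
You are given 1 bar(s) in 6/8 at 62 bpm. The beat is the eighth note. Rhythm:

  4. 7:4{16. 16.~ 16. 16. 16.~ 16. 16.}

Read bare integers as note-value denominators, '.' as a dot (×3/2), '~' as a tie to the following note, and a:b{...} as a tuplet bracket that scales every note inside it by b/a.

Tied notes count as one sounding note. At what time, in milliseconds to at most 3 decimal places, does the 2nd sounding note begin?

note 2 onset = 3b = 2903.226ms

1. 0.0ms @ 0 + 2903.226ms (3)
2. 2903.226ms @ 3 + 414.747ms (3/7)
3. 3317.972ms @ 24/7 + 829.493ms (6/7)
4. 4147.465ms @ 30/7 + 414.747ms (3/7)
5. 4562.212ms @ 33/7 + 829.493ms (6/7)
6. 5391.705ms @ 39/7 + 414.747ms (3/7)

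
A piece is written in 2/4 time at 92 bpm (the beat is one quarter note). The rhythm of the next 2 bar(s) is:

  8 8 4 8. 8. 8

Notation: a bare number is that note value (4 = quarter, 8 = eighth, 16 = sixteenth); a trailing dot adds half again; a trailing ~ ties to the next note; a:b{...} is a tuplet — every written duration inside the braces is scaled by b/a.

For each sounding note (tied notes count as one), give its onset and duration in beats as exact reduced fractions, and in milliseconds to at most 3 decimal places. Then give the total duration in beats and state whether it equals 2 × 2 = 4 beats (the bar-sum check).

1) 0.0ms=0b +326.087ms=1/2b
2) 326.087ms=1/2b +326.087ms=1/2b
3) 652.174ms=1b +652.174ms=1b
4) 1304.348ms=2b +489.13ms=3/4b
5) 1793.478ms=11/4b +489.13ms=3/4b
6) 2282.609ms=7/2b +326.087ms=1/2b
Σ=4b of 4 (92bpm 2/4) — PASS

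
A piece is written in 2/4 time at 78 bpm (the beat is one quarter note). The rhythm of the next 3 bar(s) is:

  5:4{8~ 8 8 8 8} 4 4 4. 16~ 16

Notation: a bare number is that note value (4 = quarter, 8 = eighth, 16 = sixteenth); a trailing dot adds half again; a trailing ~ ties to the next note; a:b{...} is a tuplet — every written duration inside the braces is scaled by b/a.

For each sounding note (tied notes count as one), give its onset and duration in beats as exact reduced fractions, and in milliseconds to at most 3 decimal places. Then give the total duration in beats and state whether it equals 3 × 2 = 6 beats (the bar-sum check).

1) 0.0ms=0b +615.385ms=4/5b
2) 615.385ms=4/5b +307.692ms=2/5b
3) 923.077ms=6/5b +307.692ms=2/5b
4) 1230.769ms=8/5b +307.692ms=2/5b
5) 1538.462ms=2b +769.231ms=1b
6) 2307.692ms=3b +769.231ms=1b
7) 3076.923ms=4b +1153.846ms=3/2b
8) 4230.769ms=11/2b +384.615ms=1/2b
Σ=6b of 6 (78bpm 2/4) — PASS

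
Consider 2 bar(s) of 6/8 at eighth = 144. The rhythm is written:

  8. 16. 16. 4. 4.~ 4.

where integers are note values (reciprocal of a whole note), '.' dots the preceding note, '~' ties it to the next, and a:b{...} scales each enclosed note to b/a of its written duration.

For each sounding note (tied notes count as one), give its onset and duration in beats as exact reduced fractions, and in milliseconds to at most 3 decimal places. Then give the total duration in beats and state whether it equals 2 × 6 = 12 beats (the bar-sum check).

1) 0.0ms=0b +625.0ms=3/2b
2) 625.0ms=3/2b +312.5ms=3/4b
3) 937.5ms=9/4b +312.5ms=3/4b
4) 1250.0ms=3b +1250.0ms=3b
5) 2500.0ms=6b +2500.0ms=6b
Σ=12b of 12 (144bpm 6/8) — PASS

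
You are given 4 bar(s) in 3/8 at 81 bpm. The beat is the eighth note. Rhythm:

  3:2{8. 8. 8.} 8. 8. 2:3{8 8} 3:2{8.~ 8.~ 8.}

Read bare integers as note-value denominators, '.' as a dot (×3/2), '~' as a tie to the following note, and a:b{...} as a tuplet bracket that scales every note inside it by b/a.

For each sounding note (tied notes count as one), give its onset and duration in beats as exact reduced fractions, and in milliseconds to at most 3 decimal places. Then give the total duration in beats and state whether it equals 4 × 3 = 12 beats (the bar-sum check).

1) 0.0ms=0b +740.741ms=1b
2) 740.741ms=1b +740.741ms=1b
3) 1481.481ms=2b +740.741ms=1b
4) 2222.222ms=3b +1111.111ms=3/2b
5) 3333.333ms=9/2b +1111.111ms=3/2b
6) 4444.444ms=6b +1111.111ms=3/2b
7) 5555.556ms=15/2b +1111.111ms=3/2b
8) 6666.667ms=9b +2222.222ms=3b
Σ=12b of 12 (81bpm 3/8) — PASS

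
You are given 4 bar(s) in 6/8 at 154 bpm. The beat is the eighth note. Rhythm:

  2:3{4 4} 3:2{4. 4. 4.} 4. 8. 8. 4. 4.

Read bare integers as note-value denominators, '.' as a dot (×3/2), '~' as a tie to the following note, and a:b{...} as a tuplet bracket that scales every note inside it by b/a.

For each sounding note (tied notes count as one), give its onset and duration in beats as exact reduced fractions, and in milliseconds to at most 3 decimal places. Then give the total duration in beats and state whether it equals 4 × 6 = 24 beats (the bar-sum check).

1) 0.0ms=0b +1168.831ms=3b
2) 1168.831ms=3b +1168.831ms=3b
3) 2337.662ms=6b +779.221ms=2b
4) 3116.883ms=8b +779.221ms=2b
5) 3896.104ms=10b +779.221ms=2b
6) 4675.325ms=12b +1168.831ms=3b
7) 5844.156ms=15b +584.416ms=3/2b
8) 6428.571ms=33/2b +584.416ms=3/2b
9) 7012.987ms=18b +1168.831ms=3b
10) 8181.818ms=21b +1168.831ms=3b
Σ=24b of 24 (154bpm 6/8) — PASS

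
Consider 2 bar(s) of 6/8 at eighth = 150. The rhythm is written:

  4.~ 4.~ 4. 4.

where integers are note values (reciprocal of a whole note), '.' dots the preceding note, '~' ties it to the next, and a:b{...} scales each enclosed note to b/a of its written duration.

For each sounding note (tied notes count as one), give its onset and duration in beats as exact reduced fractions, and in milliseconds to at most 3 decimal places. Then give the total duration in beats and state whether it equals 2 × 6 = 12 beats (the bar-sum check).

1) 0.0ms=0b +3600.0ms=9b
2) 3600.0ms=9b +1200.0ms=3b
Σ=12b of 12 (150bpm 6/8) — PASS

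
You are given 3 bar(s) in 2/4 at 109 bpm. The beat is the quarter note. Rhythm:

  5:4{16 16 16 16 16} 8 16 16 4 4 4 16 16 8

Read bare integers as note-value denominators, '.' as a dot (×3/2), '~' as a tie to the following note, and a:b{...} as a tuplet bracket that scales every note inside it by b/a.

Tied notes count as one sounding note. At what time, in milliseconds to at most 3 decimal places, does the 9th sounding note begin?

1. 0.0ms @ 0 + 110.092ms (1/5)
2. 110.092ms @ 1/5 + 110.092ms (1/5)
3. 220.183ms @ 2/5 + 110.092ms (1/5)
4. 330.275ms @ 3/5 + 110.092ms (1/5)
5. 440.367ms @ 4/5 + 110.092ms (1/5)
6. 550.459ms @ 1 + 275.229ms (1/2)
7. 825.688ms @ 3/2 + 137.615ms (1/4)
8. 963.303ms @ 7/4 + 137.615ms (1/4)
9. 1100.917ms @ 2 + 550.459ms (1)
10. 1651.376ms @ 3 + 550.459ms (1)
11. 2201.835ms @ 4 + 550.459ms (1)
12. 2752.294ms @ 5 + 137.615ms (1/4)
13. 2889.908ms @ 21/4 + 137.615ms (1/4)
14. 3027.523ms @ 11/2 + 275.229ms (1/2)

note 9 onset = 2b = 1100.917ms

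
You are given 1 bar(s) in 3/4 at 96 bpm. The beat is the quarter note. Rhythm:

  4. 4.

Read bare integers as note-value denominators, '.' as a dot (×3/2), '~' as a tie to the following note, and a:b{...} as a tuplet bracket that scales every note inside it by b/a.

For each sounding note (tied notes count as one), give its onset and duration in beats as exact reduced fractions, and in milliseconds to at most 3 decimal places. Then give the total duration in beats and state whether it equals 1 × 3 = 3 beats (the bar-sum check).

1) 0.0ms=0b +937.5ms=3/2b
2) 937.5ms=3/2b +937.5ms=3/2b
Σ=3b of 3 (96bpm 3/4) — PASS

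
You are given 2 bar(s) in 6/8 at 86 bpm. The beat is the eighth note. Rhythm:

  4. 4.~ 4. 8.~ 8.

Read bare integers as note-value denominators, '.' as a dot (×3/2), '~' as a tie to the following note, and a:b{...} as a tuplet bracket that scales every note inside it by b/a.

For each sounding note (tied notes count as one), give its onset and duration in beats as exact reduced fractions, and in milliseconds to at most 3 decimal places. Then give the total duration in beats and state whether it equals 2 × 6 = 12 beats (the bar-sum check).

1) 0.0ms=0b +2093.023ms=3b
2) 2093.023ms=3b +4186.047ms=6b
3) 6279.07ms=9b +2093.023ms=3b
Σ=12b of 12 (86bpm 6/8) — PASS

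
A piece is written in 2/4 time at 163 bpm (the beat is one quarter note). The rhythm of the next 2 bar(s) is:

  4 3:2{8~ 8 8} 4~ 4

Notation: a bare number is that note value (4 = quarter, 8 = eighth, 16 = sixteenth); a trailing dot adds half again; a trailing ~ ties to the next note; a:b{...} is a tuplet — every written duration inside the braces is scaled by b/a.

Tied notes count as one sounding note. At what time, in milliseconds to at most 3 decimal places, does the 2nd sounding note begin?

1. 0.0ms @ 0 + 368.098ms (1)
2. 368.098ms @ 1 + 245.399ms (2/3)
3. 613.497ms @ 5/3 + 122.699ms (1/3)
4. 736.196ms @ 2 + 736.196ms (2)

note 2 onset = 1b = 368.098ms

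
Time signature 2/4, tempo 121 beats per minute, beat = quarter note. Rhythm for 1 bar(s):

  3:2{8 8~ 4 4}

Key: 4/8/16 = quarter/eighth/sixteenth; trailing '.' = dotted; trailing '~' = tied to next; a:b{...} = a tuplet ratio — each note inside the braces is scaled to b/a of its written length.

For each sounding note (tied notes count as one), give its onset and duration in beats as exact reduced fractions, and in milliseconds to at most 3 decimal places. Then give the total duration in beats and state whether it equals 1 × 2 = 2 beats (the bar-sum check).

1) 0.0ms=0b +165.289ms=1/3b
2) 165.289ms=1/3b +495.868ms=1b
3) 661.157ms=4/3b +330.579ms=2/3b
Σ=2b of 2 (121bpm 2/4) — PASS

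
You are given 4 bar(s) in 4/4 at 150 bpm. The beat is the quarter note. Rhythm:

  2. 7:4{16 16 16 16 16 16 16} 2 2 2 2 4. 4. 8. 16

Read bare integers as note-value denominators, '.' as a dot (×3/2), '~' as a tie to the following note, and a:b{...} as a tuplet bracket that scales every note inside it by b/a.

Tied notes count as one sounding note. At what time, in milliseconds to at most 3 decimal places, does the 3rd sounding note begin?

note 3 onset = 22/7b = 1257.143ms

1. 0.0ms @ 0 + 1200.0ms (3)
2. 1200.0ms @ 3 + 57.143ms (1/7)
3. 1257.143ms @ 22/7 + 57.143ms (1/7)
4. 1314.286ms @ 23/7 + 57.143ms (1/7)
5. 1371.429ms @ 24/7 + 57.143ms (1/7)
6. 1428.571ms @ 25/7 + 57.143ms (1/7)
7. 1485.714ms @ 26/7 + 57.143ms (1/7)
8. 1542.857ms @ 27/7 + 57.143ms (1/7)
9. 1600.0ms @ 4 + 800.0ms (2)
10. 2400.0ms @ 6 + 800.0ms (2)
11. 3200.0ms @ 8 + 800.0ms (2)
12. 4000.0ms @ 10 + 800.0ms (2)
13. 4800.0ms @ 12 + 600.0ms (3/2)
14. 5400.0ms @ 27/2 + 600.0ms (3/2)
15. 6000.0ms @ 15 + 300.0ms (3/4)
16. 6300.0ms @ 63/4 + 100.0ms (1/4)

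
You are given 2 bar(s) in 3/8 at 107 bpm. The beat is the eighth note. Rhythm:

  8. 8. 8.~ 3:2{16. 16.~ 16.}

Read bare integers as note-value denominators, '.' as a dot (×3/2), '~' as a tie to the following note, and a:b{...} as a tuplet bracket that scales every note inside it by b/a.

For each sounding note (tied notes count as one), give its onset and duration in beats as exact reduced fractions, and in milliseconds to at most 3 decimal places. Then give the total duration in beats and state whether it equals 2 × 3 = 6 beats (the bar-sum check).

1) 0.0ms=0b +841.121ms=3/2b
2) 841.121ms=3/2b +841.121ms=3/2b
3) 1682.243ms=3b +1121.495ms=2b
4) 2803.738ms=5b +560.748ms=1b
Σ=6b of 6 (107bpm 3/8) — PASS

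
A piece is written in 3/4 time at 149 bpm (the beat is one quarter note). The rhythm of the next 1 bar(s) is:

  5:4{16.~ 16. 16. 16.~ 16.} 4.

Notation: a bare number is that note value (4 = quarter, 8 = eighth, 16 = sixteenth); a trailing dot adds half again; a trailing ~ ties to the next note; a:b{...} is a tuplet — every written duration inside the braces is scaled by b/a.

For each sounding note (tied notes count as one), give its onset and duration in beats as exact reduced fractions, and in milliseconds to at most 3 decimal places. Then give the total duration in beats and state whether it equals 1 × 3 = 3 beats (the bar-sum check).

1) 0.0ms=0b +241.611ms=3/5b
2) 241.611ms=3/5b +120.805ms=3/10b
3) 362.416ms=9/10b +241.611ms=3/5b
4) 604.027ms=3/2b +604.027ms=3/2b
Σ=3b of 3 (149bpm 3/4) — PASS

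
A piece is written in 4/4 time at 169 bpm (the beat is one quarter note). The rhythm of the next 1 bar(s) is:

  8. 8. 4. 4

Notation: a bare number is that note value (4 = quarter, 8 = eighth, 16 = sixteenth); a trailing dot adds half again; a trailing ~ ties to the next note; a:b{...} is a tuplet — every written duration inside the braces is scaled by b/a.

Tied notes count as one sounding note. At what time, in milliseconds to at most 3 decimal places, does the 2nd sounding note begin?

1. 0.0ms @ 0 + 266.272ms (3/4)
2. 266.272ms @ 3/4 + 266.272ms (3/4)
3. 532.544ms @ 3/2 + 532.544ms (3/2)
4. 1065.089ms @ 3 + 355.03ms (1)

note 2 onset = 3/4b = 266.272ms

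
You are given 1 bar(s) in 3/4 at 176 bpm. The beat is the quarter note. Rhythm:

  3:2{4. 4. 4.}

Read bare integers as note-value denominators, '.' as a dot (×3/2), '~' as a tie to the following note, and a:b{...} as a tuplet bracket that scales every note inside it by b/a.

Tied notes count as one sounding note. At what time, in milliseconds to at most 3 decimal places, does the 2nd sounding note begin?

note 2 onset = 1b = 340.909ms

1. 0.0ms @ 0 + 340.909ms (1)
2. 340.909ms @ 1 + 340.909ms (1)
3. 681.818ms @ 2 + 340.909ms (1)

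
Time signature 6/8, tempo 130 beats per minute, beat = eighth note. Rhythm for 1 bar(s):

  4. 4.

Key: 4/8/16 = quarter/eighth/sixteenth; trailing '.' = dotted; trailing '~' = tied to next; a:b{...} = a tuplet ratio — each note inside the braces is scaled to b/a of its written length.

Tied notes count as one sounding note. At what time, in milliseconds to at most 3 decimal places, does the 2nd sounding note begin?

1. 0.0ms @ 0 + 1384.615ms (3)
2. 1384.615ms @ 3 + 1384.615ms (3)

note 2 onset = 3b = 1384.615ms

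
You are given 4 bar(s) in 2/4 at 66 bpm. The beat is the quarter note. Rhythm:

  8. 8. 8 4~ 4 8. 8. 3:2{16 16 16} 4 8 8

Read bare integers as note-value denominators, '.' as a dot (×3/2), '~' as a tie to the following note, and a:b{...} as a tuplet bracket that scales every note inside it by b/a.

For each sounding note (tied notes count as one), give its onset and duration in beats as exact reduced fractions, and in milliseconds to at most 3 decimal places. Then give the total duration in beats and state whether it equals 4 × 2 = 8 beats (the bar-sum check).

1) 0.0ms=0b +681.818ms=3/4b
2) 681.818ms=3/4b +681.818ms=3/4b
3) 1363.636ms=3/2b +454.545ms=1/2b
4) 1818.182ms=2b +1818.182ms=2b
5) 3636.364ms=4b +681.818ms=3/4b
6) 4318.182ms=19/4b +681.818ms=3/4b
7) 5000.0ms=11/2b +151.515ms=1/6b
8) 5151.515ms=17/3b +151.515ms=1/6b
9) 5303.03ms=35/6b +151.515ms=1/6b
10) 5454.545ms=6b +909.091ms=1b
11) 6363.636ms=7b +454.545ms=1/2b
12) 6818.182ms=15/2b +454.545ms=1/2b
Σ=8b of 8 (66bpm 2/4) — PASS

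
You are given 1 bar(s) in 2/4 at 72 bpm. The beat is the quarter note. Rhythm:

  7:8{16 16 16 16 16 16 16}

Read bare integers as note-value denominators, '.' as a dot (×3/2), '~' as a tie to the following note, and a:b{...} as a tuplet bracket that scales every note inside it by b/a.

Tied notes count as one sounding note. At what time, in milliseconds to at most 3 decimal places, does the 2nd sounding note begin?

note 2 onset = 2/7b = 238.095ms

1. 0.0ms @ 0 + 238.095ms (2/7)
2. 238.095ms @ 2/7 + 238.095ms (2/7)
3. 476.19ms @ 4/7 + 238.095ms (2/7)
4. 714.286ms @ 6/7 + 238.095ms (2/7)
5. 952.381ms @ 8/7 + 238.095ms (2/7)
6. 1190.476ms @ 10/7 + 238.095ms (2/7)
7. 1428.571ms @ 12/7 + 238.095ms (2/7)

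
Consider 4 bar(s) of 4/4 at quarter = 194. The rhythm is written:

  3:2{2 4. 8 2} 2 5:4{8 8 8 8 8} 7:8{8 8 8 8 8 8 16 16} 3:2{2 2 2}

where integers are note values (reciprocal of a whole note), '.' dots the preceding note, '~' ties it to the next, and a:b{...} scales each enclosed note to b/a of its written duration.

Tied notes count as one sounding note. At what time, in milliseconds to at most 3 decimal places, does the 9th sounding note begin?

note 9 onset = 36/5b = 2226.804ms

1. 0.0ms @ 0 + 412.371ms (4/3)
2. 412.371ms @ 4/3 + 309.278ms (1)
3. 721.649ms @ 7/3 + 103.093ms (1/3)
4. 824.742ms @ 8/3 + 412.371ms (4/3)
5. 1237.113ms @ 4 + 618.557ms (2)
6. 1855.67ms @ 6 + 123.711ms (2/5)
7. 1979.381ms @ 32/5 + 123.711ms (2/5)
8. 2103.093ms @ 34/5 + 123.711ms (2/5)
9. 2226.804ms @ 36/5 + 123.711ms (2/5)
10. 2350.515ms @ 38/5 + 123.711ms (2/5)
11. 2474.227ms @ 8 + 176.73ms (4/7)
12. 2650.957ms @ 60/7 + 176.73ms (4/7)
13. 2827.688ms @ 64/7 + 176.73ms (4/7)
14. 3004.418ms @ 68/7 + 176.73ms (4/7)
15. 3181.149ms @ 72/7 + 176.73ms (4/7)
16. 3357.879ms @ 76/7 + 176.73ms (4/7)
17. 3534.61ms @ 80/7 + 88.365ms (2/7)
18. 3622.975ms @ 82/7 + 88.365ms (2/7)
19. 3711.34ms @ 12 + 412.371ms (4/3)
20. 4123.711ms @ 40/3 + 412.371ms (4/3)
21. 4536.082ms @ 44/3 + 412.371ms (4/3)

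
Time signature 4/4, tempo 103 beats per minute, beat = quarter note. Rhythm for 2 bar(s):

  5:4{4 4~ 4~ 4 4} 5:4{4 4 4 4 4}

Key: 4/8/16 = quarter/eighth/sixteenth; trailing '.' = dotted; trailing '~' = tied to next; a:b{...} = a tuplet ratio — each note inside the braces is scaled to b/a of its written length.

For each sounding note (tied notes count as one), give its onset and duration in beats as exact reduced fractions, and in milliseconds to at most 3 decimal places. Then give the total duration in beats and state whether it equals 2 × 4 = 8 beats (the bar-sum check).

1) 0.0ms=0b +466.019ms=4/5b
2) 466.019ms=4/5b +1398.058ms=12/5b
3) 1864.078ms=16/5b +466.019ms=4/5b
4) 2330.097ms=4b +466.019ms=4/5b
5) 2796.117ms=24/5b +466.019ms=4/5b
6) 3262.136ms=28/5b +466.019ms=4/5b
7) 3728.155ms=32/5b +466.019ms=4/5b
8) 4194.175ms=36/5b +466.019ms=4/5b
Σ=8b of 8 (103bpm 4/4) — PASS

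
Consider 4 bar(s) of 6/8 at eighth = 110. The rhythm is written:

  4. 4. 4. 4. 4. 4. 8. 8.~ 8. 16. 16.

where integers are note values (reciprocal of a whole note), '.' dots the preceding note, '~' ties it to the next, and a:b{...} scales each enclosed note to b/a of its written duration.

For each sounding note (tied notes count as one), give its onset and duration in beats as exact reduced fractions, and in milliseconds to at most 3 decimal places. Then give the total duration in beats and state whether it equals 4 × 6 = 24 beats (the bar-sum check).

1) 0.0ms=0b +1636.364ms=3b
2) 1636.364ms=3b +1636.364ms=3b
3) 3272.727ms=6b +1636.364ms=3b
4) 4909.091ms=9b +1636.364ms=3b
5) 6545.455ms=12b +1636.364ms=3b
6) 8181.818ms=15b +1636.364ms=3b
7) 9818.182ms=18b +818.182ms=3/2b
8) 10636.364ms=39/2b +1636.364ms=3b
9) 12272.727ms=45/2b +409.091ms=3/4b
10) 12681.818ms=93/4b +409.091ms=3/4b
Σ=24b of 24 (110bpm 6/8) — PASS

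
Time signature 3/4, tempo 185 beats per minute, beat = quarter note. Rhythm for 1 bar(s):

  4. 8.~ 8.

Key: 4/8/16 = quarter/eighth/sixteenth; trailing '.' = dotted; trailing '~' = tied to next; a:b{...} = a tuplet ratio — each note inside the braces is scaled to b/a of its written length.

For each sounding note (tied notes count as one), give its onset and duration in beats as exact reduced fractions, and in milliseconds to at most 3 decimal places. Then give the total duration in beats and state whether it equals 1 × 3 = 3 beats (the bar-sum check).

1) 0.0ms=0b +486.486ms=3/2b
2) 486.486ms=3/2b +486.486ms=3/2b
Σ=3b of 3 (185bpm 3/4) — PASS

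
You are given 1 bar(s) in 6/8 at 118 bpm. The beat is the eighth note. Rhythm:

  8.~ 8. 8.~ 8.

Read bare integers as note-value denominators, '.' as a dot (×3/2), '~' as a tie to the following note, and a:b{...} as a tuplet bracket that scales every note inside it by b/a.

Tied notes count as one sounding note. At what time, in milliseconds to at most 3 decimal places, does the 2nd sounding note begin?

note 2 onset = 3b = 1525.424ms

1. 0.0ms @ 0 + 1525.424ms (3)
2. 1525.424ms @ 3 + 1525.424ms (3)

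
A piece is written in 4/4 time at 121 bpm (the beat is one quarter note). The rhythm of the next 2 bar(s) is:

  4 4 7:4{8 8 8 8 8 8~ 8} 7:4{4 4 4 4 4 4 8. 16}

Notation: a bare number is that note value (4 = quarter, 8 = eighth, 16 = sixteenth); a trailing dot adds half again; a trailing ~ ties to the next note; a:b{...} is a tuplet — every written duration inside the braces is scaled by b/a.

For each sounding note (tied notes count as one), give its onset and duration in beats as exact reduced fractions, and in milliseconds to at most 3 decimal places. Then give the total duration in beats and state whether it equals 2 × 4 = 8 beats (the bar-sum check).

1) 0.0ms=0b +495.868ms=1b
2) 495.868ms=1b +495.868ms=1b
3) 991.736ms=2b +141.677ms=2/7b
4) 1133.412ms=16/7b +141.677ms=2/7b
5) 1275.089ms=18/7b +141.677ms=2/7b
6) 1416.765ms=20/7b +141.677ms=2/7b
7) 1558.442ms=22/7b +141.677ms=2/7b
8) 1700.118ms=24/7b +283.353ms=4/7b
9) 1983.471ms=4b +283.353ms=4/7b
10) 2266.824ms=32/7b +283.353ms=4/7b
11) 2550.177ms=36/7b +283.353ms=4/7b
12) 2833.53ms=40/7b +283.353ms=4/7b
13) 3116.883ms=44/7b +283.353ms=4/7b
14) 3400.236ms=48/7b +283.353ms=4/7b
15) 3683.589ms=52/7b +212.515ms=3/7b
16) 3896.104ms=55/7b +70.838ms=1/7b
Σ=8b of 8 (121bpm 4/4) — PASS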